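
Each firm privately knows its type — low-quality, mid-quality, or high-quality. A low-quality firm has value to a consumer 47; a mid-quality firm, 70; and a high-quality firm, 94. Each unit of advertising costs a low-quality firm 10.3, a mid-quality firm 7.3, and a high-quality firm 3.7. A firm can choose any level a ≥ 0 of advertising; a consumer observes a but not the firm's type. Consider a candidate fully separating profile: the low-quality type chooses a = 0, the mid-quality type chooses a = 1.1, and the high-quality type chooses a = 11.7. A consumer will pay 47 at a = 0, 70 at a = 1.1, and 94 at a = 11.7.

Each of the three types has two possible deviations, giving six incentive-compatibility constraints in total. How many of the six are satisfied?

4

Mid-quality (own payoff 70 − 7.3×1.1 = 61.97): to a=0 gives 47 → no gain ✓; to a=11.7 gives 94 − 7.3×11.7 = 8.59 → no gain ✓.
Low-quality (own payoff 47): to a=1.1 gives 70 − 10.3×1.1 = 58.67 → profitable ✗; to a=11.7 gives 94 − 10.3×11.7 = -26.51 → no gain ✓.
High-quality (own payoff 94 − 3.7×11.7 = 50.71): to a=0 gives 47 → no gain ✓; to a=1.1 gives 70 − 3.7×1.1 = 65.93 → profitable ✗.
4 of the 6 constraints hold; not an equilibrium.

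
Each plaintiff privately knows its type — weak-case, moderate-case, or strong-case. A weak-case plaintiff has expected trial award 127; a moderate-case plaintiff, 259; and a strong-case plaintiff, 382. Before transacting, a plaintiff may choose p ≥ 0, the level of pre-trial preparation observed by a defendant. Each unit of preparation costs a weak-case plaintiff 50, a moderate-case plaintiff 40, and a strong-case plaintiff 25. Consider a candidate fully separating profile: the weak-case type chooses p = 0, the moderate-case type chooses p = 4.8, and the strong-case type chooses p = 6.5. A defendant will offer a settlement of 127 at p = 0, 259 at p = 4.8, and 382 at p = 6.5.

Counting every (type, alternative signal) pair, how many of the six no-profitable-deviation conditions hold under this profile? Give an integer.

Strong-case (own payoff 382 − 25×6.5 = 219.5): to p=0 gives 127 → no gain ✓; to p=4.8 gives 259 − 25×4.8 = 139 → no gain ✓.
Moderate-case (own payoff 259 − 40×4.8 = 67): to p=0 gives 127 → profitable ✗; to p=6.5 gives 382 − 40×6.5 = 122 → profitable ✗.
Weak-case (own payoff 127): to p=4.8 gives 259 − 50×4.8 = 19 → no gain ✓; to p=6.5 gives 382 − 50×6.5 = 57 → no gain ✓.
4 of the 6 constraints hold; not an equilibrium.

4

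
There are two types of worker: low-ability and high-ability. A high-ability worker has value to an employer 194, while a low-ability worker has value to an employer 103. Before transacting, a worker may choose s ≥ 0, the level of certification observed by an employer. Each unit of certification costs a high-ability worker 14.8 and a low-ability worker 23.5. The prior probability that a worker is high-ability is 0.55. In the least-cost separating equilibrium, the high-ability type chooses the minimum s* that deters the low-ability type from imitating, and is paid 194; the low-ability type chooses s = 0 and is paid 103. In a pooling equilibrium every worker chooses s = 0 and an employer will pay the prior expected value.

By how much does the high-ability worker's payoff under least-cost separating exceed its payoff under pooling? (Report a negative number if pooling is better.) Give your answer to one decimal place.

Least-cost separating signal: s* solves 103 = 194 − 23.5·s*, so s* = (194 − 103)/23.5 ≈ 3.8723.
High-ability type's separating payoff: 194 − 14.8 × s* = 194 − 14.8 × (194 − 103)/23.5 = 194 − 1346.8/23.5 ≈ 136.689.
Pooling payoff: 0.55 × 194 + 0.45 × 103 = 153.05.
Difference: 136.689 − 153.05 = -16.361, i.e. -16.4 to one decimal place.
The high-ability type would prefer the pooling outcome.

-16.4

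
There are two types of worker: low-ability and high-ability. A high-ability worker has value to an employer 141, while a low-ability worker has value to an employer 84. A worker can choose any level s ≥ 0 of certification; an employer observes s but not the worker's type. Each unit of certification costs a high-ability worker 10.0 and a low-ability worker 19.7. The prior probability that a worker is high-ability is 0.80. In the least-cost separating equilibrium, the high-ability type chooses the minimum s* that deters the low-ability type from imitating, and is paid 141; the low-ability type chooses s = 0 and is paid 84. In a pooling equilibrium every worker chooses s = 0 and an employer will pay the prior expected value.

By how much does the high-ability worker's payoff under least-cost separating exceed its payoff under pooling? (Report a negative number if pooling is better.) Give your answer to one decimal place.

Least-cost separating signal: s* solves 84 = 141 − 19.7·s*, so s* = (141 − 84)/19.7 ≈ 2.8934.
High-ability type's separating payoff: 141 − 10.0 × s* = 141 − 10.0 × (141 − 84)/19.7 = 141 − 570/19.7 ≈ 112.066.
Pooling payoff: 0.80 × 141 + 0.20 × 84 = 129.6.
Difference: 112.066 − 129.6 = -17.534, i.e. -17.5 to one decimal place.
The high-ability type would prefer the pooling outcome.

-17.5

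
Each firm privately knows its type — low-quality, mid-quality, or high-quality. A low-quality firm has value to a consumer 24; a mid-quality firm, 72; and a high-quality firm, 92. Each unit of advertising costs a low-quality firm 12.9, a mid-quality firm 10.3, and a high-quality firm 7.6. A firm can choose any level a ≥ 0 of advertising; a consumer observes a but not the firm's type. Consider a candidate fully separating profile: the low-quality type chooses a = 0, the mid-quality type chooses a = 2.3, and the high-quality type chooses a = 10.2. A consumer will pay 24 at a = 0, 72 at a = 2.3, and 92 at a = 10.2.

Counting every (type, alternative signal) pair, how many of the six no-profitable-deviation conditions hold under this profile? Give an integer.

High-quality (own payoff 92 − 7.6×10.2 = 14.48): to a=0 gives 24 → profitable ✗; to a=2.3 gives 72 − 7.6×2.3 = 54.52 → profitable ✗.
Mid-quality (own payoff 72 − 10.3×2.3 = 48.31): to a=0 gives 24 → no gain ✓; to a=10.2 gives 92 − 10.3×10.2 = -13.06 → no gain ✓.
Low-quality (own payoff 24): to a=2.3 gives 72 − 12.9×2.3 = 42.33 → profitable ✗; to a=10.2 gives 92 − 12.9×10.2 = -39.58 → no gain ✓.
3 of the 6 constraints hold; not an equilibrium.

3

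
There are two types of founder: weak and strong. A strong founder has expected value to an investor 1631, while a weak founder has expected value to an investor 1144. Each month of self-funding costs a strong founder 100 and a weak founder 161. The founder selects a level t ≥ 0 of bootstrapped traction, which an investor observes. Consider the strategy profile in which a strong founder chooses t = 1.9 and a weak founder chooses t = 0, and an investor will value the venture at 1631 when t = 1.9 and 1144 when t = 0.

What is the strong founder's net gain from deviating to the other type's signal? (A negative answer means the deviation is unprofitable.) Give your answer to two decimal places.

Playing t = 1.9 the strong founder receives 1631 − 100 × 1.9 = 1441.
Deviating to t = 0 yields 1144 instead.
Gain from deviating: 1144 − 1441 = -297.00.
The gain is negative, so the strong type's incentive-compatibility constraint is satisfied.

-297.00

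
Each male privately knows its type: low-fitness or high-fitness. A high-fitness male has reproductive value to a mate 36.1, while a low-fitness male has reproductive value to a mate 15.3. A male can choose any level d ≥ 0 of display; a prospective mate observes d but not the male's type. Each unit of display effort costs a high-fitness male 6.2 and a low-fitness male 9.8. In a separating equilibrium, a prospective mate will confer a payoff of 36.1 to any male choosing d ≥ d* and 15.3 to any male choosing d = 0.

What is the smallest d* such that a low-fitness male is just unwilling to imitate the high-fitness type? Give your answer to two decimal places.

A low-fitness male choosing d = 0 receives 15.3.
Imitating at d* instead would pay 36.1 at cost 9.8·d*, netting 36.1 − 9.8·d*.
Indifference: 15.3 = 36.1 − 9.8·d*, so d* = (36.1 − 15.3) / 9.8 ≈ 2.12.
This is the low-fitness type's binding incentive-compatibility constraint; any d ≥ 2.12 sustains separation on that side.

2.12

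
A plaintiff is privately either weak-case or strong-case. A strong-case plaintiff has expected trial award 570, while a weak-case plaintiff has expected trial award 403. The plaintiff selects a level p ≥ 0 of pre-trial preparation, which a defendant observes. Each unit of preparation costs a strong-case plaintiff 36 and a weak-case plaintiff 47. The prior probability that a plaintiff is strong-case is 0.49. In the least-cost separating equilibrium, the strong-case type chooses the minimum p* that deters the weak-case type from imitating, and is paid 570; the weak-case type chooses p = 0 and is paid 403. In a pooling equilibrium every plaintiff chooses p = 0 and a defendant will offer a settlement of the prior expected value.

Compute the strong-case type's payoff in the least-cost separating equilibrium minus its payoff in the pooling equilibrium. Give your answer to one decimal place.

Least-cost separating signal: p* solves 403 = 570 − 47·p*, so p* = (570 − 403)/47 ≈ 3.5532.
Strong-case type's separating payoff: 570 − 36 × p* = 570 − 36 × (570 − 403)/47 = 570 − 6012/47 ≈ 442.085.
Pooling payoff: 0.49 × 570 + 0.51 × 403 = 484.83.
Difference: 442.085 − 484.83 = -42.745, i.e. -42.7 to one decimal place.
The strong-case type would prefer the pooling outcome.

-42.7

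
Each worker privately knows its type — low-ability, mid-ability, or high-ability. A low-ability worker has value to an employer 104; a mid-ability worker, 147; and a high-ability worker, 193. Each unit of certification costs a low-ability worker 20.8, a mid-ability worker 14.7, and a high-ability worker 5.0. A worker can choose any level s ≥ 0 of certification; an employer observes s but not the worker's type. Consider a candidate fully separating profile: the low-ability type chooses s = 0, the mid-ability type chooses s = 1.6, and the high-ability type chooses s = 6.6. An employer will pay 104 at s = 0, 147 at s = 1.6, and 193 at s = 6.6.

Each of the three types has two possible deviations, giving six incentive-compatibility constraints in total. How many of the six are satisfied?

5

High-ability (own payoff 193 − 5.0×6.6 = 160): to s=0 gives 104 → no gain ✓; to s=1.6 gives 147 − 5.0×1.6 = 139 → no gain ✓.
Low-ability (own payoff 104): to s=1.6 gives 147 − 20.8×1.6 = 113.72 → profitable ✗; to s=6.6 gives 193 − 20.8×6.6 = 55.72 → no gain ✓.
Mid-ability (own payoff 147 − 14.7×1.6 = 123.48): to s=0 gives 104 → no gain ✓; to s=6.6 gives 193 − 14.7×6.6 = 95.98 → no gain ✓.
5 of the 6 constraints hold; not an equilibrium.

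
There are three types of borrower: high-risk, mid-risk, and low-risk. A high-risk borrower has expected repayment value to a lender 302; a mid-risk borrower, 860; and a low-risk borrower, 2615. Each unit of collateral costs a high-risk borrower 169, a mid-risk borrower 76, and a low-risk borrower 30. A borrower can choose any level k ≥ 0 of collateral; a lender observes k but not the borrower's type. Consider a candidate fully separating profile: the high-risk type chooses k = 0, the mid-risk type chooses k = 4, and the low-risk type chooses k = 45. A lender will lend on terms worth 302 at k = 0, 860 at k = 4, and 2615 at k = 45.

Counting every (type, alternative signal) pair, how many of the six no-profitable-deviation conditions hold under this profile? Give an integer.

Mid-risk (own payoff 860 − 76×4 = 556): to k=0 gives 302 → no gain ✓; to k=45 gives 2615 − 76×45 = -805 → no gain ✓.
High-risk (own payoff 302): to k=4 gives 860 − 169×4 = 184 → no gain ✓; to k=45 gives 2615 − 169×45 = -4990 → no gain ✓.
Low-risk (own payoff 2615 − 30×45 = 1265): to k=0 gives 302 → no gain ✓; to k=4 gives 860 − 30×4 = 740 → no gain ✓.
6 of the 6 constraints hold; this profile is a separating equilibrium.

6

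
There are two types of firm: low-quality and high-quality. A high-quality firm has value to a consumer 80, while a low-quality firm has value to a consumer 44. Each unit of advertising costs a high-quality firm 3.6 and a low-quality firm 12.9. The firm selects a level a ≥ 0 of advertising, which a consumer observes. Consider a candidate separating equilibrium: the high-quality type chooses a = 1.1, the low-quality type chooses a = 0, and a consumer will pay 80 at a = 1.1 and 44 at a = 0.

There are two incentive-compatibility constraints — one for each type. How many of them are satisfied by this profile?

1

High-quality type: signal → 80 − 3.6 × 1.1 = 76.04; deviate to 0 → 44. IC holds (76.04 ≥ 44).
Low-quality type: stay at 0 → 44; mimic → 80 − 12.9 × 1.1 = 65.81. IC fails (44 < 65.81).
1 of 2 constraints hold, so this profile is not an equilibrium.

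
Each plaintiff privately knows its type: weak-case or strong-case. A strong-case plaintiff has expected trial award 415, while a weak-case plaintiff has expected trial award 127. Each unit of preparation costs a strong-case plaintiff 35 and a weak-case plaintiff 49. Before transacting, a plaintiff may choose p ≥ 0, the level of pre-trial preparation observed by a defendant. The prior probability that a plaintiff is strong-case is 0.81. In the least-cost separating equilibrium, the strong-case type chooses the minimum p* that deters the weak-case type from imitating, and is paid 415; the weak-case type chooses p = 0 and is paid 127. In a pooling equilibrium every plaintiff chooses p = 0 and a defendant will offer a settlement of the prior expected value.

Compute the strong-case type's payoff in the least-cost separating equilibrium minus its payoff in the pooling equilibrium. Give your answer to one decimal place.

Least-cost separating signal: p* solves 127 = 415 − 49·p*, so p* = (415 − 127)/49 ≈ 5.8776.
Strong-case type's separating payoff: 415 − 35 × p* = 415 − 35 × (415 − 127)/49 = 415 − 10080/49 ≈ 209.286.
Pooling payoff: 0.81 × 415 + 0.19 × 127 = 360.28.
Difference: 209.286 − 360.28 = -150.994, i.e. -151.0 to one decimal place.
The strong-case type would prefer the pooling outcome.

-151.0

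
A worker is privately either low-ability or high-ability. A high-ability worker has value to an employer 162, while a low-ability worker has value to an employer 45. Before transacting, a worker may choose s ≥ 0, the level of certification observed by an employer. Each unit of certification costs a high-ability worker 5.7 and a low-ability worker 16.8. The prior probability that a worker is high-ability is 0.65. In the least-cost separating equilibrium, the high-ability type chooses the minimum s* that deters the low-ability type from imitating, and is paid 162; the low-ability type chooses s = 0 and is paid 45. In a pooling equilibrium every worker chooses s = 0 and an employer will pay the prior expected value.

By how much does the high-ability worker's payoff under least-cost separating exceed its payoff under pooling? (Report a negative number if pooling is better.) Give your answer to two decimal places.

Least-cost separating signal: s* solves 45 = 162 − 16.8·s*, so s* = (162 − 45)/16.8 ≈ 6.9643.
High-ability type's separating payoff: 162 − 5.7 × s* = 162 − 5.7 × (162 − 45)/16.8 = 162 − 666.9/16.8 ≈ 122.3036.
Pooling payoff: 0.65 × 162 + 0.35 × 45 = 121.05.
Difference: 122.3036 − 121.05 = 1.2536, i.e. 1.25 to two decimal places.
The high-ability type prefers to separate.

1.25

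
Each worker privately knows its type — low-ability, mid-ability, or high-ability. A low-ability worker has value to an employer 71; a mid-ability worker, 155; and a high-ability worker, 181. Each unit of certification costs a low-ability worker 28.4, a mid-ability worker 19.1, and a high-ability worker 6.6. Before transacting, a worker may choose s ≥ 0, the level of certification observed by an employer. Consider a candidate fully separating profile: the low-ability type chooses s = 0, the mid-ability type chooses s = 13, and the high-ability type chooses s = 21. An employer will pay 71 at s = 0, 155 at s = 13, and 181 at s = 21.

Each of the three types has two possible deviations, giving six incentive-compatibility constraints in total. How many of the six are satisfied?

3

Mid-ability (own payoff 155 − 19.1×13 = -93.3): to s=0 gives 71 → profitable ✗; to s=21 gives 181 − 19.1×21 = -220.1 → no gain ✓.
High-ability (own payoff 181 − 6.6×21 = 42.4): to s=0 gives 71 → profitable ✗; to s=13 gives 155 − 6.6×13 = 69.2 → profitable ✗.
Low-ability (own payoff 71): to s=13 gives 155 − 28.4×13 = -214.2 → no gain ✓; to s=21 gives 181 − 28.4×21 = -415.4 → no gain ✓.
3 of the 6 constraints hold; not an equilibrium.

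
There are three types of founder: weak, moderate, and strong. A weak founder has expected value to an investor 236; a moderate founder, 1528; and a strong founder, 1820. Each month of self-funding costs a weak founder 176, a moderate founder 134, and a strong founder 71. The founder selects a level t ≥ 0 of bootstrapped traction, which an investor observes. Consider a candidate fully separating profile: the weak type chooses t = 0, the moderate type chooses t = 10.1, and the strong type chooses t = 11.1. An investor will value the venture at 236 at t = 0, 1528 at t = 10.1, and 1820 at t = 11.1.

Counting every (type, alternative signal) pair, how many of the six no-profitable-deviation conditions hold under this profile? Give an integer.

4

Strong (own payoff 1820 − 71×11.1 = 1031.9): to t=0 gives 236 → no gain ✓; to t=10.1 gives 1528 − 71×10.1 = 810.9 → no gain ✓.
Weak (own payoff 236): to t=10.1 gives 1528 − 176×10.1 = -249.6 → no gain ✓; to t=11.1 gives 1820 − 176×11.1 = -133.6 → no gain ✓.
Moderate (own payoff 1528 − 134×10.1 = 174.6): to t=0 gives 236 → profitable ✗; to t=11.1 gives 1820 − 134×11.1 = 332.6 → profitable ✗.
4 of the 6 constraints hold; not an equilibrium.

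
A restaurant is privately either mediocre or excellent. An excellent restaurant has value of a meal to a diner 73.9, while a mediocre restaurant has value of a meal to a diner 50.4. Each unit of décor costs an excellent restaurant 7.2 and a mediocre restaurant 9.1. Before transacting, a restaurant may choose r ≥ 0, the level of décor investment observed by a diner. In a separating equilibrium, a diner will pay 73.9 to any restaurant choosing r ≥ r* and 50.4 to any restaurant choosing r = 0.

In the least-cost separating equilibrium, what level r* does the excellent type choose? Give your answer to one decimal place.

2.6

A mediocre restaurant choosing r = 0 receives 50.4.
Imitating at r* instead would pay 73.9 at cost 9.1·r*, netting 73.9 − 9.1·r*.
Indifference: 50.4 = 73.9 − 9.1·r*, so r* = (73.9 − 50.4) / 9.1 ≈ 2.6.
This is the mediocre type's binding incentive-compatibility constraint; any r ≥ 2.6 sustains separation on that side.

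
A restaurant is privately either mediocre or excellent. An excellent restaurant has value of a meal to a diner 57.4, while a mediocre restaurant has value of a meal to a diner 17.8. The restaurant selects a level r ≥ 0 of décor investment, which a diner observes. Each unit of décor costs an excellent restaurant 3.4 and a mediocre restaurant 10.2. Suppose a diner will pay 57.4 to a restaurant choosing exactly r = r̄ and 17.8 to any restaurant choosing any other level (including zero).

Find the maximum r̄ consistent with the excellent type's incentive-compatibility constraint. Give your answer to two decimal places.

11.65

Choosing r̄ yields the excellent type 57.4 − 3.4·r̄; choosing zero yields 17.8.
The excellent type is indifferent at 57.4 − 3.4·r̄ = 17.8, i.e. r̄ = (57.4 − 17.8) / 3.4 ≈ 11.65.
For any r̄ above 11.65 the excellent type would rather pool at zero, so separation collapses.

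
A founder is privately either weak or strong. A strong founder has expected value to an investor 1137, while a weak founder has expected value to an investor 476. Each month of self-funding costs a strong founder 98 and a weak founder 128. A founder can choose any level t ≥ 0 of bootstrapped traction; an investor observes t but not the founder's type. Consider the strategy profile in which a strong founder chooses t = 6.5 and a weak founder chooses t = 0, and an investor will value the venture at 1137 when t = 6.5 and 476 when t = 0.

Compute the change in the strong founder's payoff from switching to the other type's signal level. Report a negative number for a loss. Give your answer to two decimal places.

-24.00

Playing t = 6.5 the strong founder receives 1137 − 98 × 6.5 = 500.
Deviating to t = 0 yields 476 instead.
Gain from deviating: 476 − 500 = -24.00.
The gain is negative, so the strong type's incentive-compatibility constraint is satisfied.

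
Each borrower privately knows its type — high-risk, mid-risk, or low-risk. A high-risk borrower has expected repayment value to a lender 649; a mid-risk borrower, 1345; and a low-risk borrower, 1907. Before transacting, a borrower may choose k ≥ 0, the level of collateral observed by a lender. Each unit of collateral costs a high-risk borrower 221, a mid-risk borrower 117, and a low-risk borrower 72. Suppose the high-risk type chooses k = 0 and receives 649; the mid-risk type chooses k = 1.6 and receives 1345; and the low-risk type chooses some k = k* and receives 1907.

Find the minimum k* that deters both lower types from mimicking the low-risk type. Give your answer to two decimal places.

6.40

High-risk type (on-path payoff 649) won't mimic when 649 ≥ 1907 − 221·k*, i.e. k* ≥ 5.69.
Mid-risk type (on-path payoff 1345 − 117×1.6 = 1157.8) won't mimic when 1157.8 ≥ 1907 − 117·k*, i.e. k* ≥ 6.40.
Both must hold, so k* = max(5.69, 6.40) = 6.40. The mid-risk type's constraint binds.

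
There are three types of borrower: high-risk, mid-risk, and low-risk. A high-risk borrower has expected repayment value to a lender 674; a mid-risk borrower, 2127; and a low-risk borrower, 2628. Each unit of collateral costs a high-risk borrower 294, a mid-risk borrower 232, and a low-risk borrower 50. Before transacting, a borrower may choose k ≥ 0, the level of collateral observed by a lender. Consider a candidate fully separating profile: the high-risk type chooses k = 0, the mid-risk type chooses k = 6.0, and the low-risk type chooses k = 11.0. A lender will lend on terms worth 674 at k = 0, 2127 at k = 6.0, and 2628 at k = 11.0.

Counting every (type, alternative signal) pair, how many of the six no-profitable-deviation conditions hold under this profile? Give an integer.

6

Mid-risk (own payoff 2127 − 232×6.0 = 735): to k=0 gives 674 → no gain ✓; to k=11.0 gives 2628 − 232×11.0 = 76 → no gain ✓.
High-risk (own payoff 674): to k=6.0 gives 2127 − 294×6.0 = 363 → no gain ✓; to k=11.0 gives 2628 − 294×11.0 = -606 → no gain ✓.
Low-risk (own payoff 2628 − 50×11.0 = 2078): to k=0 gives 674 → no gain ✓; to k=6.0 gives 2127 − 50×6.0 = 1827 → no gain ✓.
6 of the 6 constraints hold; this profile is a separating equilibrium.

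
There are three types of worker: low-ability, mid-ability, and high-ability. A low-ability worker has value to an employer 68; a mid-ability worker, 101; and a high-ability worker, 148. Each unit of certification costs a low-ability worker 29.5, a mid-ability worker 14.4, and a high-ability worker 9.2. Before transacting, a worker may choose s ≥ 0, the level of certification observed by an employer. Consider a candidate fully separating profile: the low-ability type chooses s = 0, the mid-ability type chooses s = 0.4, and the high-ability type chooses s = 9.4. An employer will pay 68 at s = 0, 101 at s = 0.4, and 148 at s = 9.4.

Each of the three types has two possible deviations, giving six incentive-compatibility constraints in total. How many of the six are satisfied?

High-ability (own payoff 148 − 9.2×9.4 = 61.52): to s=0 gives 68 → profitable ✗; to s=0.4 gives 101 − 9.2×0.4 = 97.32 → profitable ✗.
Mid-ability (own payoff 101 − 14.4×0.4 = 95.24): to s=0 gives 68 → no gain ✓; to s=9.4 gives 148 − 14.4×9.4 = 12.64 → no gain ✓.
Low-ability (own payoff 68): to s=0.4 gives 101 − 29.5×0.4 = 89.2 → profitable ✗; to s=9.4 gives 148 − 29.5×9.4 = -129.3 → no gain ✓.
3 of the 6 constraints hold; not an equilibrium.

3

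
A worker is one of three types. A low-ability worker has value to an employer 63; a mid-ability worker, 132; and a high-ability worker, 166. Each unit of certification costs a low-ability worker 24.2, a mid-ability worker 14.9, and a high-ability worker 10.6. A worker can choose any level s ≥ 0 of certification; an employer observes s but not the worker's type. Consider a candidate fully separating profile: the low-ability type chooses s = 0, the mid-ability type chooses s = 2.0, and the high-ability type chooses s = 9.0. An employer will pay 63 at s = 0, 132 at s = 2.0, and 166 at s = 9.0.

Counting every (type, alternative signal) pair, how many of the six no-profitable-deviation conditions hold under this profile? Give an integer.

4

Mid-ability (own payoff 132 − 14.9×2.0 = 102.2): to s=0 gives 63 → no gain ✓; to s=9.0 gives 166 − 14.9×9.0 = 31.9 → no gain ✓.
Low-ability (own payoff 63): to s=2.0 gives 132 − 24.2×2.0 = 83.6 → profitable ✗; to s=9.0 gives 166 − 24.2×9.0 = -51.8 → no gain ✓.
High-ability (own payoff 166 − 10.6×9.0 = 70.6): to s=0 gives 63 → no gain ✓; to s=2.0 gives 132 − 10.6×2.0 = 110.8 → profitable ✗.
4 of the 6 constraints hold; not an equilibrium.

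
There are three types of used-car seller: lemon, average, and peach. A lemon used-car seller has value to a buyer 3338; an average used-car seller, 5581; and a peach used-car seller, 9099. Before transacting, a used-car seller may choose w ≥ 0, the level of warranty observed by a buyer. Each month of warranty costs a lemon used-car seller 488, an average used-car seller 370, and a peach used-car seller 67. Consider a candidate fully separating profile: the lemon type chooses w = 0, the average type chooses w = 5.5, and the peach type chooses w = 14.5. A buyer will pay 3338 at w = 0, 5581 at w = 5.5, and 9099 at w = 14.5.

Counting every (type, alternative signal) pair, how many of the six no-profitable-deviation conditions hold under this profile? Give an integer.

Lemon (own payoff 3338): to w=5.5 gives 5581 − 488×5.5 = 2897 → no gain ✓; to w=14.5 gives 9099 − 488×14.5 = 2023 → no gain ✓.
Peach (own payoff 9099 − 67×14.5 = 8127.5): to w=0 gives 3338 → no gain ✓; to w=5.5 gives 5581 − 67×5.5 = 5212.5 → no gain ✓.
Average (own payoff 5581 − 370×5.5 = 3546): to w=0 gives 3338 → no gain ✓; to w=14.5 gives 9099 − 370×14.5 = 3734 → profitable ✗.
5 of the 6 constraints hold; not an equilibrium.

5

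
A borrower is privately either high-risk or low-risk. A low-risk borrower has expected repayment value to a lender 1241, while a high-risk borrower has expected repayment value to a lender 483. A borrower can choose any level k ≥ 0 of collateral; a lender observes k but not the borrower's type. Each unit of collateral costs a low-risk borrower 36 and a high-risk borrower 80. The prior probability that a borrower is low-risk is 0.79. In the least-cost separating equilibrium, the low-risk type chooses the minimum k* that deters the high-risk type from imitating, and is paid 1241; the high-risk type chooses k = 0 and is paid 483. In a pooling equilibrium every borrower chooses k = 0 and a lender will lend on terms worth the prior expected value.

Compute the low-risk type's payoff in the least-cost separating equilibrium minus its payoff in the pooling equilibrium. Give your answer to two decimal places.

Least-cost separating signal: k* solves 483 = 1241 − 80·k*, so k* = (1241 − 483)/80 = 9.475.
Low-risk type's separating payoff: 1241 − 36 × k* = 1241 − 36 × (1241 − 483)/80 = 1241 − 27288/80 = 899.9.
Pooling payoff: 0.79 × 1241 + 0.21 × 483 = 1081.82.
Difference: 899.9 − 1081.82 = -181.92.
The low-risk type would prefer the pooling outcome.

-181.92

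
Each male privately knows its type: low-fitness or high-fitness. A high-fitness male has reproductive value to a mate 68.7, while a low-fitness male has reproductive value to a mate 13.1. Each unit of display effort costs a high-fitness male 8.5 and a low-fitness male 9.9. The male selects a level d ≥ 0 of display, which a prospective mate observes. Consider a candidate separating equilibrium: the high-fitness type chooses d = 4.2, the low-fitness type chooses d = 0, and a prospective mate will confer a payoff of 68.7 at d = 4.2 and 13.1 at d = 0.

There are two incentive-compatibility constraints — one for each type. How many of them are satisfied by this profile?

Low-fitness type: stay at 0 → 13.1; mimic → 68.7 − 9.9 × 4.2 = 27.12. IC fails (13.1 < 27.12).
High-fitness type: signal → 68.7 − 8.5 × 4.2 = 33; deviate to 0 → 13.1. IC holds (33 ≥ 13.1).
1 of 2 constraints hold, so this profile is not an equilibrium.

1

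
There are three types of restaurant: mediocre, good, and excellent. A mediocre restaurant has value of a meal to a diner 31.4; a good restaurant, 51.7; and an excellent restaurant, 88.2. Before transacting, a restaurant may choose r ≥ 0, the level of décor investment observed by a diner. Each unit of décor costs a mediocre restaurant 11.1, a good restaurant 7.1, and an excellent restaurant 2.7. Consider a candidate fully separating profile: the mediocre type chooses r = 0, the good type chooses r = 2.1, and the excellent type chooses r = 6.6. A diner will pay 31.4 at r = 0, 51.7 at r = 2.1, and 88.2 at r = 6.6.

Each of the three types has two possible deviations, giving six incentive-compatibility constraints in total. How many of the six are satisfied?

5

Excellent (own payoff 88.2 − 2.7×6.6 = 70.38): to r=0 gives 31.4 → no gain ✓; to r=2.1 gives 51.7 − 2.7×2.1 = 46.03 → no gain ✓.
Mediocre (own payoff 31.4): to r=2.1 gives 51.7 − 11.1×2.1 = 28.39 → no gain ✓; to r=6.6 gives 88.2 − 11.1×6.6 = 14.94 → no gain ✓.
Good (own payoff 51.7 − 7.1×2.1 = 36.79): to r=0 gives 31.4 → no gain ✓; to r=6.6 gives 88.2 − 7.1×6.6 = 41.34 → profitable ✗.
5 of the 6 constraints hold; not an equilibrium.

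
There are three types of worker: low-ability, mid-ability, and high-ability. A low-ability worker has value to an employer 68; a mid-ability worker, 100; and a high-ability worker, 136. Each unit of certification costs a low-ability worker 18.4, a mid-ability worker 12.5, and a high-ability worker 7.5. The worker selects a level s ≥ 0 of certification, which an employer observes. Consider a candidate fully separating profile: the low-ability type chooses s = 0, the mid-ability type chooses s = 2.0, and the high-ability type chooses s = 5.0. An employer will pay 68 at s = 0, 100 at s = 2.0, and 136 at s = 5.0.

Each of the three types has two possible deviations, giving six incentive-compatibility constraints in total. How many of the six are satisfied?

6

Low-ability (own payoff 68): to s=2.0 gives 100 − 18.4×2.0 = 63.2 → no gain ✓; to s=5.0 gives 136 − 18.4×5.0 = 44 → no gain ✓.
Mid-ability (own payoff 100 − 12.5×2.0 = 75): to s=0 gives 68 → no gain ✓; to s=5.0 gives 136 − 12.5×5.0 = 73.5 → no gain ✓.
High-ability (own payoff 136 − 7.5×5.0 = 98.5): to s=0 gives 68 → no gain ✓; to s=2.0 gives 100 − 7.5×2.0 = 85 → no gain ✓.
6 of the 6 constraints hold; this profile is a separating equilibrium.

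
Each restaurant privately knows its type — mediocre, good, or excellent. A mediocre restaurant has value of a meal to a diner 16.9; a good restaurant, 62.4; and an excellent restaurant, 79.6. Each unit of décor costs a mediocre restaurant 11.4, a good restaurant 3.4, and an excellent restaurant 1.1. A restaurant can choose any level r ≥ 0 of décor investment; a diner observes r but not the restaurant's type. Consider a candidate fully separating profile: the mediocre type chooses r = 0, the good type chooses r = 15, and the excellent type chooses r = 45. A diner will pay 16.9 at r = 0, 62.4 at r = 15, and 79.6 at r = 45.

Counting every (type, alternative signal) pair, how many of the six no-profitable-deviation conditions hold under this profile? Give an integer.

Mediocre (own payoff 16.9): to r=15 gives 62.4 − 11.4×15 = -108.6 → no gain ✓; to r=45 gives 79.6 − 11.4×45 = -433.4 → no gain ✓.
Good (own payoff 62.4 − 3.4×15 = 11.4): to r=0 gives 16.9 → profitable ✗; to r=45 gives 79.6 − 3.4×45 = -73.4 → no gain ✓.
Excellent (own payoff 79.6 − 1.1×45 = 30.1): to r=0 gives 16.9 → no gain ✓; to r=15 gives 62.4 − 1.1×15 = 45.9 → profitable ✗.
4 of the 6 constraints hold; not an equilibrium.

4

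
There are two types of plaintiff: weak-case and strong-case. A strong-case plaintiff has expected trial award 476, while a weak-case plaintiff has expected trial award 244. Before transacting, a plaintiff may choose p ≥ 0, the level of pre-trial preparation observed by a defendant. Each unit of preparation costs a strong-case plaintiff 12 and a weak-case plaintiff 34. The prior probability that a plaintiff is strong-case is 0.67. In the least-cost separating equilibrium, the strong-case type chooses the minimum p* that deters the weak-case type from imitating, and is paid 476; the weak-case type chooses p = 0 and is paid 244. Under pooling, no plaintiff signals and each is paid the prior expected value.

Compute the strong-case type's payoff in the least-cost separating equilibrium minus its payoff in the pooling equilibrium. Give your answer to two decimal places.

Least-cost separating signal: p* solves 244 = 476 − 34·p*, so p* = (476 − 244)/34 ≈ 6.8235.
Strong-case type's separating payoff: 476 − 12 × p* = 476 − 12 × (476 − 244)/34 = 476 − 2784/34 ≈ 394.1176.
Pooling payoff: 0.67 × 476 + 0.33 × 244 = 399.44.
Difference: 394.1176 − 399.44 = -5.3224, i.e. -5.32 to two decimal places.
The strong-case type would prefer the pooling outcome.

-5.32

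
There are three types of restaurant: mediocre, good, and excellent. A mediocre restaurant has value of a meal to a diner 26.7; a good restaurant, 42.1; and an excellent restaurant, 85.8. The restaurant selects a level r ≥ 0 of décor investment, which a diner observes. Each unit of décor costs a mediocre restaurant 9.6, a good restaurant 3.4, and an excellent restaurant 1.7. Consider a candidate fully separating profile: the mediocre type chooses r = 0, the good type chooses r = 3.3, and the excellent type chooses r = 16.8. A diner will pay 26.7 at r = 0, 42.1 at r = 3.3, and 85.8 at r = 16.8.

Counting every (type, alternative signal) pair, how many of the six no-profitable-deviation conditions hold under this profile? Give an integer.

Good (own payoff 42.1 − 3.4×3.3 = 30.88): to r=0 gives 26.7 → no gain ✓; to r=16.8 gives 85.8 − 3.4×16.8 = 28.68 → no gain ✓.
Excellent (own payoff 85.8 − 1.7×16.8 = 57.24): to r=0 gives 26.7 → no gain ✓; to r=3.3 gives 42.1 − 1.7×3.3 = 36.49 → no gain ✓.
Mediocre (own payoff 26.7): to r=3.3 gives 42.1 − 9.6×3.3 = 10.42 → no gain ✓; to r=16.8 gives 85.8 − 9.6×16.8 = -75.48 → no gain ✓.
6 of the 6 constraints hold; this profile is a separating equilibrium.

6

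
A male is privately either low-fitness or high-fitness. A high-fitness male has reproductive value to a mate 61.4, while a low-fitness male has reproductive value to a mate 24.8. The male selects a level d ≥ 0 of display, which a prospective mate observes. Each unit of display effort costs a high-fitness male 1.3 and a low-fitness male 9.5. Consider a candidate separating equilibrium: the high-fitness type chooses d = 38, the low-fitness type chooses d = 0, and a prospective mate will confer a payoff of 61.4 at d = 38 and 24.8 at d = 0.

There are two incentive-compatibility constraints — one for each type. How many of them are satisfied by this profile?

1

Low-fitness type: stay at 0 → 24.8; mimic → 61.4 − 9.5 × 38 = -299.6. IC holds (24.8 ≥ -299.6).
High-fitness type: signal → 61.4 − 1.3 × 38 = 12; deviate to 0 → 24.8. IC fails (12 < 24.8).
1 of 2 constraints hold, so this profile is not an equilibrium.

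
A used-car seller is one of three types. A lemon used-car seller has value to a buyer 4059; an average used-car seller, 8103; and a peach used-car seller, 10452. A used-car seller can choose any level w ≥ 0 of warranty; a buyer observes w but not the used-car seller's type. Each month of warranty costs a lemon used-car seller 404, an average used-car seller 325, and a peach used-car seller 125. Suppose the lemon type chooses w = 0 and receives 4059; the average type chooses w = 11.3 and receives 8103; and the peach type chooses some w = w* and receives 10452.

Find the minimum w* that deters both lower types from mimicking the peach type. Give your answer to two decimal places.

18.53

Lemon type (on-path payoff 4059) won't mimic when 4059 ≥ 10452 − 404·w*, i.e. w* ≥ 15.82.
Average type (on-path payoff 8103 − 325×11.3 = 4430.5) won't mimic when 4430.5 ≥ 10452 − 325·w*, i.e. w* ≥ 18.53.
Both must hold, so w* = max(15.82, 18.53) = 18.53. The average type's constraint binds.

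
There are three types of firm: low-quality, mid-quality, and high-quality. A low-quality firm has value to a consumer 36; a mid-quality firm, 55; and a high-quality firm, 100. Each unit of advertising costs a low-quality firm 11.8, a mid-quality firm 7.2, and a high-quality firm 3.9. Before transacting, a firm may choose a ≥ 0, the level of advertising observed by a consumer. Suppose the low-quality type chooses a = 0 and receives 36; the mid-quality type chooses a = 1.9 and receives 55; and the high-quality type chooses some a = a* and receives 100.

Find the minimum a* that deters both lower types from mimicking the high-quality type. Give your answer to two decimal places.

Low-quality type (on-path payoff 36) won't mimic when 36 ≥ 100 − 11.8·a*, i.e. a* ≥ 5.42.
Mid-quality type (on-path payoff 55 − 7.2×1.9 = 41.32) won't mimic when 41.32 ≥ 100 − 7.2·a*, i.e. a* ≥ 8.15.
Both must hold, so a* = max(5.42, 8.15) = 8.15. The mid-quality type's constraint binds.

8.15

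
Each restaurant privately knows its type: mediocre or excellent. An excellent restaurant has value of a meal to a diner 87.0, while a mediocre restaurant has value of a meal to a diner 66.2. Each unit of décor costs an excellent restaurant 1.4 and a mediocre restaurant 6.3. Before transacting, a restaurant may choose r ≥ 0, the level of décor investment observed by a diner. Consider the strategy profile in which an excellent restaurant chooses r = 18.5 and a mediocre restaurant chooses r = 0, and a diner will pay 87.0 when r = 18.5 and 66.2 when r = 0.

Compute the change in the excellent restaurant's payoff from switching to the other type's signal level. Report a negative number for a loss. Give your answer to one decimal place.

5.1

Playing r = 18.5 the excellent restaurant receives 87.0 − 1.4 × 18.5 = 61.1.
Deviating to r = 0 yields 66.2 instead.
Gain from deviating: 66.2 − 61.1 = 5.1.
The gain is positive, so the excellent type's incentive-compatibility constraint is violated — this profile is not a separating equilibrium.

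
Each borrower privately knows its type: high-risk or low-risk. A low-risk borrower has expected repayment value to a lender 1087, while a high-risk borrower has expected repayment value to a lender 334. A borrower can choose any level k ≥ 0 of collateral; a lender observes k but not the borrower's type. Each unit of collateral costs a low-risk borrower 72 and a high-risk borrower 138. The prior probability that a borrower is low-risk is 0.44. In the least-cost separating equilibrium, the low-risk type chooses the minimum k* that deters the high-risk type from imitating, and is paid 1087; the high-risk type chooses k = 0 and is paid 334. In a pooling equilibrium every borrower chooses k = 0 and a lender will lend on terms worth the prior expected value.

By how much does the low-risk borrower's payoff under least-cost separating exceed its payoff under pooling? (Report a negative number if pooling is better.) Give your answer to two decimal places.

28.81

Least-cost separating signal: k* solves 334 = 1087 − 138·k*, so k* = (1087 − 334)/138 ≈ 5.4565.
Low-risk type's separating payoff: 1087 − 72 × k* = 1087 − 72 × (1087 − 334)/138 = 1087 − 54216/138 ≈ 694.1304.
Pooling payoff: 0.44 × 1087 + 0.56 × 334 = 665.32.
Difference: 694.1304 − 665.32 = 28.8104, i.e. 28.81 to two decimal places.
The low-risk type prefers to separate.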